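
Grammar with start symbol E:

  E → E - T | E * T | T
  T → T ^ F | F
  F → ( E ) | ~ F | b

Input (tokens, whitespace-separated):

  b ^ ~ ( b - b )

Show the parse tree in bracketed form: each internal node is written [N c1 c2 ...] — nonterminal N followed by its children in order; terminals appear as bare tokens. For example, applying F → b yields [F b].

[E [T [T [F b]] ^ [F ~ [F ( [E [E [T [F b]]] - [T [F b]]] )]]]]

E
T
T ^ F
F ^ F
b ^ F
b ^ ~ F
b ^ ~ ( E )
b ^ ~ ( E - T )
b ^ ~ ( T - T )
b ^ ~ ( F - T )
b ^ ~ ( b - T )
b ^ ~ ( b - F )
b ^ ~ ( b - b )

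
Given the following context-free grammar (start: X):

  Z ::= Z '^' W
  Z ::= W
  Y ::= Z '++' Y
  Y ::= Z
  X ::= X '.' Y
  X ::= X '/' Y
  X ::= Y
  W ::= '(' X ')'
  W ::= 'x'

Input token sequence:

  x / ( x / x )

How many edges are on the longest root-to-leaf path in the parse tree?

[X [X [Y [Z [W x]]]] / [Y [Z [W ( [X [X [Y [Z [W x]]]] / [Y [Z [W x]]]] )]]]]

9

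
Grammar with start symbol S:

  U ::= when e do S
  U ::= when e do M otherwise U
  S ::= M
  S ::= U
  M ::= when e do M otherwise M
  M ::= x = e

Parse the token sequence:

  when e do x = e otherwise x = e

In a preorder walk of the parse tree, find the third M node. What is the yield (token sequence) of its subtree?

[S [M when e do [M x = e] otherwise [M x = e]]]

x = e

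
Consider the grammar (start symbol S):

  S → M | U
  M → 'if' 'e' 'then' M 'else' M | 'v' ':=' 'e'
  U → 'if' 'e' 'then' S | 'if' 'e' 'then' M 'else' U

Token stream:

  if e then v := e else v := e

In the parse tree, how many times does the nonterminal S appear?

1

[S [M if e then [M v := e] else [M v := e]]]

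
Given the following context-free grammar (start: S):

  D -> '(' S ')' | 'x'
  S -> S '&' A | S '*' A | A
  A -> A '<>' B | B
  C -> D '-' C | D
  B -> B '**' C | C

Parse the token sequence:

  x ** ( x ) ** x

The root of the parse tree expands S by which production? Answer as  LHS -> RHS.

[S [A [B [B [B [C [D x]]] ** [C [D ( [S [A [B [C [D x]]]]] )]]] ** [C [D x]]]]]

S -> A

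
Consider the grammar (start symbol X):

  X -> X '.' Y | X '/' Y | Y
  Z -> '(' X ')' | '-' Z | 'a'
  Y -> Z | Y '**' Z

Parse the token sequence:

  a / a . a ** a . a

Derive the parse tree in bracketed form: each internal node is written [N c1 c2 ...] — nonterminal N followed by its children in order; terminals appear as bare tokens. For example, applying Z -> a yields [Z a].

[X [X [X [X [Y [Z a]]] / [Y [Z a]]] . [Y [Y [Z a]] ** [Z a]]] . [Y [Z a]]]

X
X . Y
X . Y . Y
X / Y . Y . Y
Y / Y . Y . Y
Z / Y . Y . Y
a / Y . Y . Y
a / Z . Y . Y
a / a . Y . Y
a / a . Y ** Z . Y
a / a . Z ** Z . Y
a / a . a ** Z . Y
a / a . a ** a . Y
a / a . a ** a . Z
a / a . a ** a . a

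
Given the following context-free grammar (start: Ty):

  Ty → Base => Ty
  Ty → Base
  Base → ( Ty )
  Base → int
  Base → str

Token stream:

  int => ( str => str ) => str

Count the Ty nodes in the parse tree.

[Ty [Base int] => [Ty [Base ( [Ty [Base str] => [Ty [Base str]]] )] => [Ty [Base str]]]]

5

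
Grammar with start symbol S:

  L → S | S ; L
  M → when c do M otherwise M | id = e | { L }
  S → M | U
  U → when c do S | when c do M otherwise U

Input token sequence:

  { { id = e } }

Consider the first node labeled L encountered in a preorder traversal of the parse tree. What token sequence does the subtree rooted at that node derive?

{ id = e }

[S [M { [L [S [M { [L [S [M id = e]]] }]]] }]]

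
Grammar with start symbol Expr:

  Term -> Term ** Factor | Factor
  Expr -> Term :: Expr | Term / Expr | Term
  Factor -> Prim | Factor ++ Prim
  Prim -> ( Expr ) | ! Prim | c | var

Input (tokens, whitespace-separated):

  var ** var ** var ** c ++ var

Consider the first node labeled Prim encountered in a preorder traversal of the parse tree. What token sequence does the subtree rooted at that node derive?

[Expr [Term [Term [Term [Term [Factor [Prim var]]] ** [Factor [Prim var]]] ** [Factor [Prim var]]] ** [Factor [Factor [Prim c]] ++ [Prim var]]]]

var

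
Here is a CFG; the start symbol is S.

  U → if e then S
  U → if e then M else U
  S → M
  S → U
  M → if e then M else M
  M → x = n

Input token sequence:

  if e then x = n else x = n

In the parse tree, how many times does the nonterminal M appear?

[S [M if e then [M x = n] else [M x = n]]]

3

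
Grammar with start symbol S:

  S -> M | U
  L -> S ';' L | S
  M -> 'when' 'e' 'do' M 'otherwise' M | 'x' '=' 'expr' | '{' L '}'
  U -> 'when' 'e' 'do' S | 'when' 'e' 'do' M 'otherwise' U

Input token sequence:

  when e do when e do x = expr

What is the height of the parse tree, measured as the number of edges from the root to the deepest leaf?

6

[S [U when e do [S [U when e do [S [M x = expr]]]]]]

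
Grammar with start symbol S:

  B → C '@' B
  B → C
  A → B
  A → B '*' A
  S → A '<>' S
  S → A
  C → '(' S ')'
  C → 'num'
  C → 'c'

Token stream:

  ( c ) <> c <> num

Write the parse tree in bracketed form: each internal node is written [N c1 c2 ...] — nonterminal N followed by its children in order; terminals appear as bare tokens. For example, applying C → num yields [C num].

S
A <> S
B <> S
C <> S
( S ) <> S
( A ) <> S
( B ) <> S
( C ) <> S
( c ) <> S
( c ) <> A <> S
( c ) <> B <> S
( c ) <> C <> S
( c ) <> c <> S
( c ) <> c <> A
( c ) <> c <> B
( c ) <> c <> C
( c ) <> c <> num

[S [A [B [C ( [S [A [B [C c]]]] )]]] <> [S [A [B [C c]]] <> [S [A [B [C num]]]]]]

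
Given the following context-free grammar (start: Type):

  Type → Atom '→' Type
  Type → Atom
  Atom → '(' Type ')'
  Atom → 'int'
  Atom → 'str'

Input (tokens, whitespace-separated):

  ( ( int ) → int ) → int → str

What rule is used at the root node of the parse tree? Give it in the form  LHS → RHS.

[Type [Atom ( [Type [Atom ( [Type [Atom int]] )] → [Type [Atom int]]] )] → [Type [Atom int] → [Type [Atom str]]]]

Type → Atom '→' Type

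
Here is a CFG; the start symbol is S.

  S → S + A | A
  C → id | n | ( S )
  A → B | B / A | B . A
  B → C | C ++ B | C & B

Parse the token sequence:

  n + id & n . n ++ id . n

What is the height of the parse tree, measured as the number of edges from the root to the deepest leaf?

6

[S [S [A [B [C n]]]] + [A [B [C id] & [B [C n]]] . [A [B [C n] ++ [B [C id]]] . [A [B [C n]]]]]]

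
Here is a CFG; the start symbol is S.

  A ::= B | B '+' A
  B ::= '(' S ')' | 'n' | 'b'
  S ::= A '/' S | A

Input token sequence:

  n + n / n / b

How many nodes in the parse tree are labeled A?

[S [A [B n] + [A [B n]]] / [S [A [B n]] / [S [A [B b]]]]]

4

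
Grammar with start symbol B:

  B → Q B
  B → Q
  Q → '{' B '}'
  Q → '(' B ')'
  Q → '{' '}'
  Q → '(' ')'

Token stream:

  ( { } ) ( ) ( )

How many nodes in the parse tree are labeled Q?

[B [Q ( [B [Q { }]] )] [B [Q ( )] [B [Q ( )]]]]

4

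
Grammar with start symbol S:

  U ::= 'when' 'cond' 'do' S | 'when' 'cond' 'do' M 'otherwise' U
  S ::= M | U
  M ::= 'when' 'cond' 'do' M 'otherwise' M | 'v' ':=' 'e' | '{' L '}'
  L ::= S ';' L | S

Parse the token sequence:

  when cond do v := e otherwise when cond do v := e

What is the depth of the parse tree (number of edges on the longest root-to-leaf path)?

[S [U when cond do [M v := e] otherwise [U when cond do [S [M v := e]]]]]

5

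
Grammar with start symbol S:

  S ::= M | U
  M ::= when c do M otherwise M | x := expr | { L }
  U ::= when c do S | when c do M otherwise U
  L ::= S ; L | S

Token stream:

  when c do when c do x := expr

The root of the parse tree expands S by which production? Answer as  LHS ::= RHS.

[S [U when c do [S [U when c do [S [M x := expr]]]]]]

S ::= U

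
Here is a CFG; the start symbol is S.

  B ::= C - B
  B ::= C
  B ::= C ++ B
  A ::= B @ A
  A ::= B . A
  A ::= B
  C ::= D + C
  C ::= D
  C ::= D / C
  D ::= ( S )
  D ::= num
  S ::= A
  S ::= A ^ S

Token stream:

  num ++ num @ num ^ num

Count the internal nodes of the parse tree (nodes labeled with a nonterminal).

17

[S [A [B [C [D num]] ++ [B [C [D num]]]] @ [A [B [C [D num]]]]] ^ [S [A [B [C [D num]]]]]]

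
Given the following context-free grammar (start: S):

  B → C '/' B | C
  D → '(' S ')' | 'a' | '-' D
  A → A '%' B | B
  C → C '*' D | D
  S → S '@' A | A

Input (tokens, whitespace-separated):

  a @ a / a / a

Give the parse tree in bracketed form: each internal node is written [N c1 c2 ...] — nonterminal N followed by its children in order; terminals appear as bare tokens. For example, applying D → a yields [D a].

S
S @ A
A @ A
B @ A
C @ A
D @ A
a @ A
a @ B
a @ C / B
a @ D / B
a @ a / B
a @ a / C / B
a @ a / D / B
a @ a / a / B
a @ a / a / C
a @ a / a / D
a @ a / a / a

[S [S [A [B [C [D a]]]]] @ [A [B [C [D a]] / [B [C [D a]] / [B [C [D a]]]]]]]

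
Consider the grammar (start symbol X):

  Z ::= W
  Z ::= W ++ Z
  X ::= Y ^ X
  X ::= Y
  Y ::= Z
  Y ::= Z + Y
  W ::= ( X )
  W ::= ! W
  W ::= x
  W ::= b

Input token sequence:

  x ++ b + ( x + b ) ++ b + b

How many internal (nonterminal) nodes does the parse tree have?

[X [Y [Z [W x] ++ [Z [W b]]] + [Y [Z [W ( [X [Y [Z [W x]] + [Y [Z [W b]]]]] )] ++ [Z [W b]]] + [Y [Z [W b]]]]]]

21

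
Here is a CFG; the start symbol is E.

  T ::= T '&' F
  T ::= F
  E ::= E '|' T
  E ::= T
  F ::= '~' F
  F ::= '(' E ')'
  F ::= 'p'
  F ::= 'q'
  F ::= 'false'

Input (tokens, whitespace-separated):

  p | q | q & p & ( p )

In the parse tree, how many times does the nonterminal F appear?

6

[E [E [E [T [F p]]] | [T [F q]]] | [T [T [T [F q]] & [F p]] & [F ( [E [T [F p]]] )]]]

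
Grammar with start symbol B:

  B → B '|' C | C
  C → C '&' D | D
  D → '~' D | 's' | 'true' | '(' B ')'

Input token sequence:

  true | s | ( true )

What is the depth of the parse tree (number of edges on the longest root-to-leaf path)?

[B [B [B [C [D true]]] | [C [D s]]] | [C [D ( [B [C [D true]]] )]]]

6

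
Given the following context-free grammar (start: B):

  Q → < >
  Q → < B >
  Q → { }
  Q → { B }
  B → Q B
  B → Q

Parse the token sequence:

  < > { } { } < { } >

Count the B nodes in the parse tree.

5

[B [Q < >] [B [Q { }] [B [Q { }] [B [Q < [B [Q { }]] >]]]]]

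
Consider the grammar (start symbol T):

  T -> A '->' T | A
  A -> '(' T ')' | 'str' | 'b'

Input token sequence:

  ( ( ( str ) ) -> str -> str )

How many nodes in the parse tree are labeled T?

6

[T [A ( [T [A ( [T [A ( [T [A str]] )]] )] -> [T [A str] -> [T [A str]]]] )]]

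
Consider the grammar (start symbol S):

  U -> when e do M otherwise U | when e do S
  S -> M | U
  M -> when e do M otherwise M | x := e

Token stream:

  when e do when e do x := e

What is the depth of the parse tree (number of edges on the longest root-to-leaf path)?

6

[S [U when e do [S [U when e do [S [M x := e]]]]]]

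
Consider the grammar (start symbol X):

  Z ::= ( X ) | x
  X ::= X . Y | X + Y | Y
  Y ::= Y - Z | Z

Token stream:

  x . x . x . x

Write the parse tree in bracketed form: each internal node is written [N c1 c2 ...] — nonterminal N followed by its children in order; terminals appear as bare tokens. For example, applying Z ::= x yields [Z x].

[X [X [X [X [Y [Z x]]] . [Y [Z x]]] . [Y [Z x]]] . [Y [Z x]]]

X
X . Y
X . Y . Y
X . Y . Y . Y
Y . Y . Y . Y
Z . Y . Y . Y
x . Y . Y . Y
x . Z . Y . Y
x . x . Y . Y
x . x . Z . Y
x . x . x . Y
x . x . x . Z
x . x . x . x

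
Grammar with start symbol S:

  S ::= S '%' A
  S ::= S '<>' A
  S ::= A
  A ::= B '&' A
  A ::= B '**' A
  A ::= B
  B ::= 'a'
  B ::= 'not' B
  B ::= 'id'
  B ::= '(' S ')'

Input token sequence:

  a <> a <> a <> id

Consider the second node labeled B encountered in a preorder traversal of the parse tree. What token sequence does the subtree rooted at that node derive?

a

[S [S [S [S [A [B a]]] <> [A [B a]]] <> [A [B a]]] <> [A [B id]]]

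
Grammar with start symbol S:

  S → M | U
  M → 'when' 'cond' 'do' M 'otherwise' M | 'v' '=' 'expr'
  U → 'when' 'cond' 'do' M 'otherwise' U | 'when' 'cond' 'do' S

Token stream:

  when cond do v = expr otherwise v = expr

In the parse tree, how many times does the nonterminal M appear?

[S [M when cond do [M v = expr] otherwise [M v = expr]]]

3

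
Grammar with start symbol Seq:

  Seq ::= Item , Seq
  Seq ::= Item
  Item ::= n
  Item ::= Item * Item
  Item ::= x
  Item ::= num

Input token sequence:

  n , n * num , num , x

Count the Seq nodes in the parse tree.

4

[Seq [Item n] , [Seq [Item [Item n] * [Item num]] , [Seq [Item num] , [Seq [Item x]]]]]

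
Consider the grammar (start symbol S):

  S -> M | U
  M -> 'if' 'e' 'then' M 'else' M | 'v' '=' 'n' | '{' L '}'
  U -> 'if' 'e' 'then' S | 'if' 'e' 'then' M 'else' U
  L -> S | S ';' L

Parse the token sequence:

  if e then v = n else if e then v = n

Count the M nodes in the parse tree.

2

[S [U if e then [M v = n] else [U if e then [S [M v = n]]]]]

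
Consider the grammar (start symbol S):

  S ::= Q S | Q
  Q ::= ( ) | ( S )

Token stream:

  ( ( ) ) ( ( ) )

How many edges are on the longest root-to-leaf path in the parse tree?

5

[S [Q ( [S [Q ( )]] )] [S [Q ( [S [Q ( )]] )]]]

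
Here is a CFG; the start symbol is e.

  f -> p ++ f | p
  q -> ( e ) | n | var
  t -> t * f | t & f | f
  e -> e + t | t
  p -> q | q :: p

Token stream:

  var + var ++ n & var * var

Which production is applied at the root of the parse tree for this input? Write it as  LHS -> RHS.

[e [e [t [f [p [q var]]]]] + [t [t [t [f [p [q var]] ++ [f [p [q n]]]]] & [f [p [q var]]]] * [f [p [q var]]]]]

e -> e + t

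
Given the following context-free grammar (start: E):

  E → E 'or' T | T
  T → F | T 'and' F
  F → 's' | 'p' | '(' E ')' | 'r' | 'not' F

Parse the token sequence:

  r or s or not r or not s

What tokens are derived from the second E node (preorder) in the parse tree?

[E [E [E [E [T [F r]]] or [T [F s]]] or [T [F not [F r]]]] or [T [F not [F s]]]]

r or s or not r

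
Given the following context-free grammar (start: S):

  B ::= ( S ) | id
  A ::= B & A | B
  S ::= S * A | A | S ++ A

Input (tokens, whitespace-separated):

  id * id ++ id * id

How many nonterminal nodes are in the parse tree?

[S [S [S [S [A [B id]]] * [A [B id]]] ++ [A [B id]]] * [A [B id]]]

12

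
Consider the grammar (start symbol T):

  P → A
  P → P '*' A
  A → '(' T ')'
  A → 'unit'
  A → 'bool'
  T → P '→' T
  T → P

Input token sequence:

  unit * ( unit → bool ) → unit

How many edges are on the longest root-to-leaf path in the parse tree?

[T [P [P [A unit]] * [A ( [T [P [A unit]] → [T [P [A bool]]]] )]] → [T [P [A unit]]]]

7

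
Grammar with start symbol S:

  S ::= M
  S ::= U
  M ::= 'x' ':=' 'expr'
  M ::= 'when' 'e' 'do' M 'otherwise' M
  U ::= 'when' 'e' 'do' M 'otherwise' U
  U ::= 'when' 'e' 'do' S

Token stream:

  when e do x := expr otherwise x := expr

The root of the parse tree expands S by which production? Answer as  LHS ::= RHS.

[S [M when e do [M x := expr] otherwise [M x := expr]]]

S ::= M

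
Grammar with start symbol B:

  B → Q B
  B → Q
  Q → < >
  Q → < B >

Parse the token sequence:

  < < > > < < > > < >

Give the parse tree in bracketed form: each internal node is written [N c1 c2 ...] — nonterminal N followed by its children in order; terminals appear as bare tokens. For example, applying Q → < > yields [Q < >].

[B [Q < [B [Q < >]] >] [B [Q < [B [Q < >]] >] [B [Q < >]]]]

B
Q B
< B > B
< Q > B
< < > > B
< < > > Q B
< < > > < B > B
< < > > < Q > B
< < > > < < > > B
< < > > < < > > Q
< < > > < < > > < >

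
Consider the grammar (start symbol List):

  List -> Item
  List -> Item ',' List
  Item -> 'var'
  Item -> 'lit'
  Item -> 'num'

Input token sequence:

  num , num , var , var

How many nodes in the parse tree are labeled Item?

[List [Item num] , [List [Item num] , [List [Item var] , [List [Item var]]]]]

4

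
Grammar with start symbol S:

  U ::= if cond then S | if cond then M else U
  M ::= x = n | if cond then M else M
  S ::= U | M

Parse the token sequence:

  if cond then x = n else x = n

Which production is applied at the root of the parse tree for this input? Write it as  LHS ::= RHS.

[S [M if cond then [M x = n] else [M x = n]]]

S ::= M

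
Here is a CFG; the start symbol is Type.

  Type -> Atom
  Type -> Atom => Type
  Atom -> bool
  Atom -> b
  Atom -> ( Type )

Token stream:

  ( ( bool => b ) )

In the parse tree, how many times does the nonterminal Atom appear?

[Type [Atom ( [Type [Atom ( [Type [Atom bool] => [Type [Atom b]]] )]] )]]

4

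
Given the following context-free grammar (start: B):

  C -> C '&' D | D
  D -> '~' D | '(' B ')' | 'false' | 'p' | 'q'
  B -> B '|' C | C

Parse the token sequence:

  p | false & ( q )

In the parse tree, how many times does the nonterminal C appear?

[B [B [C [D p]]] | [C [C [D false]] & [D ( [B [C [D q]]] )]]]

4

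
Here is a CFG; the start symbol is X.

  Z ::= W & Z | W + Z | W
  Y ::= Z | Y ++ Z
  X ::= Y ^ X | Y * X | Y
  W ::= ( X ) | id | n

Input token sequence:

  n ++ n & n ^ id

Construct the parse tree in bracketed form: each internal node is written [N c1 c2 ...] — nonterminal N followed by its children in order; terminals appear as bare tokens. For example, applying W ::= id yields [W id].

X
Y ^ X
Y ++ Z ^ X
Z ++ Z ^ X
W ++ Z ^ X
n ++ Z ^ X
n ++ W & Z ^ X
n ++ n & Z ^ X
n ++ n & W ^ X
n ++ n & n ^ X
n ++ n & n ^ Y
n ++ n & n ^ Z
n ++ n & n ^ W
n ++ n & n ^ id

[X [Y [Y [Z [W n]]] ++ [Z [W n] & [Z [W n]]]] ^ [X [Y [Z [W id]]]]]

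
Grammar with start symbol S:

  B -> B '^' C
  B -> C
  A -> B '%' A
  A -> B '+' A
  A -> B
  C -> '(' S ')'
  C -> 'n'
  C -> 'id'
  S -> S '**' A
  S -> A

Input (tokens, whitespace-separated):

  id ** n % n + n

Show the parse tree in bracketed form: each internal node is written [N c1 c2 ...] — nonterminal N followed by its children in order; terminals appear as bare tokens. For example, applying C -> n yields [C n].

S
S ** A
A ** A
B ** A
C ** A
id ** A
id ** B % A
id ** C % A
id ** n % A
id ** n % B + A
id ** n % C + A
id ** n % n + A
id ** n % n + B
id ** n % n + C
id ** n % n + n

[S [S [A [B [C id]]]] ** [A [B [C n]] % [A [B [C n]] + [A [B [C n]]]]]]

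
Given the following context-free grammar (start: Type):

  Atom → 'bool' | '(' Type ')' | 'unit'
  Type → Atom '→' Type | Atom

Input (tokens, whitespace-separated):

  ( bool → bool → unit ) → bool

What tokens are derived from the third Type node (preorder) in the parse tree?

[Type [Atom ( [Type [Atom bool] → [Type [Atom bool] → [Type [Atom unit]]]] )] → [Type [Atom bool]]]

bool → unit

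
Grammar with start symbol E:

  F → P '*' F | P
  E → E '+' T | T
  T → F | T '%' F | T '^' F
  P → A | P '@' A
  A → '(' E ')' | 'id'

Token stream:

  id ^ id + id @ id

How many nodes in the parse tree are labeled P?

[E [E [T [T [F [P [A id]]]] ^ [F [P [A id]]]]] + [T [F [P [P [A id]] @ [A id]]]]]

4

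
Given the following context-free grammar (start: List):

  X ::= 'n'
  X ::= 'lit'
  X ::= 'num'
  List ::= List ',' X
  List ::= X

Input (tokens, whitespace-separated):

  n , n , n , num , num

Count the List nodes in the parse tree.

5

[List [List [List [List [List [X n]] , [X n]] , [X n]] , [X num]] , [X num]]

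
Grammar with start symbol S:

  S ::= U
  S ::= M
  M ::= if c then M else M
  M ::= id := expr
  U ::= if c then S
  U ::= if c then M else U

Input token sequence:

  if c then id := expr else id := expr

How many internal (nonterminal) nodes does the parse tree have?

4

[S [M if c then [M id := expr] else [M id := expr]]]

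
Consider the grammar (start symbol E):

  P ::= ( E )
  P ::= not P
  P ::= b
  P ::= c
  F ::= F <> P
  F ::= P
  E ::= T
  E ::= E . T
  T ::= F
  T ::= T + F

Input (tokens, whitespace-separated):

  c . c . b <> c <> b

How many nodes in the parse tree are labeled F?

[E [E [E [T [F [P c]]]] . [T [F [P c]]]] . [T [F [F [F [P b]] <> [P c]] <> [P b]]]]

5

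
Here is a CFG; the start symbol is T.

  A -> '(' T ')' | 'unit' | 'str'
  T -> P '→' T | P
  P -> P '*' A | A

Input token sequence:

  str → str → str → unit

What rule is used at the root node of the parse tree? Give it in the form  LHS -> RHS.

T -> P '→' T

[T [P [A str]] → [T [P [A str]] → [T [P [A str]] → [T [P [A unit]]]]]]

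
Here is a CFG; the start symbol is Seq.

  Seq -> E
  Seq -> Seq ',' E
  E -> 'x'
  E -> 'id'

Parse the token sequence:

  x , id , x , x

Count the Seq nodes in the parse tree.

[Seq [Seq [Seq [Seq [E x]] , [E id]] , [E x]] , [E x]]

4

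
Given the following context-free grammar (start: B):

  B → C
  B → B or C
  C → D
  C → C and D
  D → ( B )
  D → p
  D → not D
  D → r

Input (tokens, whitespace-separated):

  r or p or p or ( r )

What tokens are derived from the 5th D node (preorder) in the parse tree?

r

[B [B [B [B [C [D r]]] or [C [D p]]] or [C [D p]]] or [C [D ( [B [C [D r]]] )]]]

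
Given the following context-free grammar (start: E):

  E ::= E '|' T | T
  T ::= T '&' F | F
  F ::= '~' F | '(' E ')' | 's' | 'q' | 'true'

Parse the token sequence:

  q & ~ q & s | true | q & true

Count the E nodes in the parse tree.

[E [E [E [T [T [T [F q]] & [F ~ [F q]]] & [F s]]] | [T [F true]]] | [T [T [F q]] & [F true]]]

3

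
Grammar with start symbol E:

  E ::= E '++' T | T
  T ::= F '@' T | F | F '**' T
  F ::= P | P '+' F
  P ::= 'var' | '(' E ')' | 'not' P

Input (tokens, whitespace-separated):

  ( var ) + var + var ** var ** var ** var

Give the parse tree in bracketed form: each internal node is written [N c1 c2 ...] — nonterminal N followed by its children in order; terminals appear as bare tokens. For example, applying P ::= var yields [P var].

E
T
F ** T
P + F ** T
( E ) + F ** T
( T ) + F ** T
( F ) + F ** T
( P ) + F ** T
( var ) + F ** T
( var ) + P + F ** T
( var ) + var + F ** T
( var ) + var + P ** T
( var ) + var + var ** T
( var ) + var + var ** F ** T
( var ) + var + var ** P ** T
( var ) + var + var ** var ** T
( var ) + var + var ** var ** F ** T
( var ) + var + var ** var ** P ** T
( var ) + var + var ** var ** var ** T
( var ) + var + var ** var ** var ** F
( var ) + var + var ** var ** var ** P
( var ) + var + var ** var ** var ** var

[E [T [F [P ( [E [T [F [P var]]]] )] + [F [P var] + [F [P var]]]] ** [T [F [P var]] ** [T [F [P var]] ** [T [F [P var]]]]]]]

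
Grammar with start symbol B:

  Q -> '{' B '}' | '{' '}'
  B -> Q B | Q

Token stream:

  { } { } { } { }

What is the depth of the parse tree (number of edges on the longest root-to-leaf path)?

5

[B [Q { }] [B [Q { }] [B [Q { }] [B [Q { }]]]]]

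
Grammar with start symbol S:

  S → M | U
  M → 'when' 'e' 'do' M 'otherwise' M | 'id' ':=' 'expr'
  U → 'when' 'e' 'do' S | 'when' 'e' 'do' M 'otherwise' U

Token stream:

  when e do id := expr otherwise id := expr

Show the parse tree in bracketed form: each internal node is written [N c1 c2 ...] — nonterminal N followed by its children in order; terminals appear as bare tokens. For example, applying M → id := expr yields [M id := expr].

[S [M when e do [M id := expr] otherwise [M id := expr]]]

S
M
when e do M otherwise M
when e do id := expr otherwise M
when e do id := expr otherwise id := expr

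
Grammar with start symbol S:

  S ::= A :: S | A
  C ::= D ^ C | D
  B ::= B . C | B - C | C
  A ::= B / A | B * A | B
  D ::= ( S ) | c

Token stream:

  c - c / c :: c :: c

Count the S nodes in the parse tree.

[S [A [B [B [C [D c]]] - [C [D c]]] / [A [B [C [D c]]]]] :: [S [A [B [C [D c]]]] :: [S [A [B [C [D c]]]]]]]

3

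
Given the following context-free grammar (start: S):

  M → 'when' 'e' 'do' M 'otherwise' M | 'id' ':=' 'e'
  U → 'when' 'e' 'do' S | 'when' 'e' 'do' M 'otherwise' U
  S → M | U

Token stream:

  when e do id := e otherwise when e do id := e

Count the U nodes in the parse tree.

2

[S [U when e do [M id := e] otherwise [U when e do [S [M id := e]]]]]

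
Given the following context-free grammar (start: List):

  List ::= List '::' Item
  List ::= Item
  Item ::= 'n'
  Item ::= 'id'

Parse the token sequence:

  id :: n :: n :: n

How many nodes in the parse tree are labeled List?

[List [List [List [List [Item id]] :: [Item n]] :: [Item n]] :: [Item n]]

4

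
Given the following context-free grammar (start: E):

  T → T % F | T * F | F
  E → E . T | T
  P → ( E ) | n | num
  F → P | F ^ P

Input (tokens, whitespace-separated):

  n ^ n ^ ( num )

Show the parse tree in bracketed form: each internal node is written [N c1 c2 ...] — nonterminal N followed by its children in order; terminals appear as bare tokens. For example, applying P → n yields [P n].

[E [T [F [F [F [P n]] ^ [P n]] ^ [P ( [E [T [F [P num]]]] )]]]]

E
T
F
F ^ P
F ^ P ^ P
P ^ P ^ P
n ^ P ^ P
n ^ n ^ P
n ^ n ^ ( E )
n ^ n ^ ( T )
n ^ n ^ ( F )
n ^ n ^ ( P )
n ^ n ^ ( num )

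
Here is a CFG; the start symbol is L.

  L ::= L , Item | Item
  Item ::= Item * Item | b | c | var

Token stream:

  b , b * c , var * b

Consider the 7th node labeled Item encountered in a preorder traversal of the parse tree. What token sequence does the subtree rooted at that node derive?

[L [L [L [Item b]] , [Item [Item b] * [Item c]]] , [Item [Item var] * [Item b]]]

b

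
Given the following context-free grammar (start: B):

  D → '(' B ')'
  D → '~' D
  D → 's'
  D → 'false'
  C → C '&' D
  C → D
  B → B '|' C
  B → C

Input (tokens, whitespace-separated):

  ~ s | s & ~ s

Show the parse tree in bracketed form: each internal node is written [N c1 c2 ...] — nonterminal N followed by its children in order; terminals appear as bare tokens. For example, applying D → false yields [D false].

B
B | C
C | C
D | C
~ D | C
~ s | C
~ s | C & D
~ s | D & D
~ s | s & D
~ s | s & ~ D
~ s | s & ~ s

[B [B [C [D ~ [D s]]]] | [C [C [D s]] & [D ~ [D s]]]]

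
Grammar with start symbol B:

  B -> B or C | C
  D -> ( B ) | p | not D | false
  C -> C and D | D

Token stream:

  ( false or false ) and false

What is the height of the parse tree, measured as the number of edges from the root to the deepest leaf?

[B [C [C [D ( [B [B [C [D false]]] or [C [D false]]] )]] and [D false]]]

8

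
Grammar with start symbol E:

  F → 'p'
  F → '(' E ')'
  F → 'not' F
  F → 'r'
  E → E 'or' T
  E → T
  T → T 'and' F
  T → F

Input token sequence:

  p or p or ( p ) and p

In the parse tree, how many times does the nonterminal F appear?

5

[E [E [E [T [F p]]] or [T [F p]]] or [T [T [F ( [E [T [F p]]] )]] and [F p]]]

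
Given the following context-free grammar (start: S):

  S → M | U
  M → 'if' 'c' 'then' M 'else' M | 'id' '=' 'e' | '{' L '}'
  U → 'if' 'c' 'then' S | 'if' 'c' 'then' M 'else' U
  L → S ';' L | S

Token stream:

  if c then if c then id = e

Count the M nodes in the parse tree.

[S [U if c then [S [U if c then [S [M id = e]]]]]]

1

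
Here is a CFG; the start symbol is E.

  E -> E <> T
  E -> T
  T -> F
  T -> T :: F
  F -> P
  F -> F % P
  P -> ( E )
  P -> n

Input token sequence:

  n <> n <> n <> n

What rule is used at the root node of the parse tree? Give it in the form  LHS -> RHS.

[E [E [E [E [T [F [P n]]]] <> [T [F [P n]]]] <> [T [F [P n]]]] <> [T [F [P n]]]]

E -> E <> T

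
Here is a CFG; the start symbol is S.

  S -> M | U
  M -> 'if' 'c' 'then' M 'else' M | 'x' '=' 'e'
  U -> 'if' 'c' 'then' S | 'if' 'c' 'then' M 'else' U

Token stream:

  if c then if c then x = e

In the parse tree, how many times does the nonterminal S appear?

3

[S [U if c then [S [U if c then [S [M x = e]]]]]]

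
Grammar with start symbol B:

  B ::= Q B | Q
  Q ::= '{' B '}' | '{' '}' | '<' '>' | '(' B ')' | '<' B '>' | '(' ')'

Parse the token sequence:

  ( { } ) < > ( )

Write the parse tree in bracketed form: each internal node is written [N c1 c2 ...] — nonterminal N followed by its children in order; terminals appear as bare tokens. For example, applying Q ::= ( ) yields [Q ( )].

B
Q B
( B ) B
( Q ) B
( { } ) B
( { } ) Q B
( { } ) < > B
( { } ) < > Q
( { } ) < > ( )

[B [Q ( [B [Q { }]] )] [B [Q < >] [B [Q ( )]]]]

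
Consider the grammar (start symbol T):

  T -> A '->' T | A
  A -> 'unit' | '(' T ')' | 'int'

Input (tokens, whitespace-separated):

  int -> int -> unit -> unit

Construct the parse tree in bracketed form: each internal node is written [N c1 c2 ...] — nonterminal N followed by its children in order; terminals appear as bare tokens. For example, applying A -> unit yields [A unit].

[T [A int] -> [T [A int] -> [T [A unit] -> [T [A unit]]]]]

T
A -> T
int -> T
int -> A -> T
int -> int -> T
int -> int -> A -> T
int -> int -> unit -> T
int -> int -> unit -> A
int -> int -> unit -> unit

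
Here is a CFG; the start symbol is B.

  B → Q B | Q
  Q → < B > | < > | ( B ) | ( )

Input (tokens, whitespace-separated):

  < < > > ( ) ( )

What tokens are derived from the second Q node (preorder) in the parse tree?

< >

[B [Q < [B [Q < >]] >] [B [Q ( )] [B [Q ( )]]]]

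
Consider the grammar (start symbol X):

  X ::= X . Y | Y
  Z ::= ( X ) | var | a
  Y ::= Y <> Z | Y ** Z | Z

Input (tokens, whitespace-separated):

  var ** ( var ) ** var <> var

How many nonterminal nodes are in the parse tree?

[X [Y [Y [Y [Y [Z var]] ** [Z ( [X [Y [Z var]]] )]] ** [Z var]] <> [Z var]]]

12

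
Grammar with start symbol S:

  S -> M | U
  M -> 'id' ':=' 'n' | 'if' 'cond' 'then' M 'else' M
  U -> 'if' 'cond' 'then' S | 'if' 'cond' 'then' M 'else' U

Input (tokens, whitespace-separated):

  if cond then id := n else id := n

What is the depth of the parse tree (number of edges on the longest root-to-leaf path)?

[S [M if cond then [M id := n] else [M id := n]]]

3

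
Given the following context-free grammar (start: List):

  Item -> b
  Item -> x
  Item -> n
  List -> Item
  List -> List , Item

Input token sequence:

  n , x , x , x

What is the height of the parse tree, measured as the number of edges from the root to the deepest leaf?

[List [List [List [List [Item n]] , [Item x]] , [Item x]] , [Item x]]

5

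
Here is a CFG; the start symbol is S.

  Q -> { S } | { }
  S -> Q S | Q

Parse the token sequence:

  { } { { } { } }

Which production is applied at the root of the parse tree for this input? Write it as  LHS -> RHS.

S -> Q S

[S [Q { }] [S [Q { [S [Q { }] [S [Q { }]]] }]]]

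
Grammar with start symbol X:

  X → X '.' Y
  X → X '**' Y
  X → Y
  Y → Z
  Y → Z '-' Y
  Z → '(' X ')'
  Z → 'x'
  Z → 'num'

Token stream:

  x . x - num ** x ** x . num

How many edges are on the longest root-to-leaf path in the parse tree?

7

[X [X [X [X [X [Y [Z x]]] . [Y [Z x] - [Y [Z num]]]] ** [Y [Z x]]] ** [Y [Z x]]] . [Y [Z num]]]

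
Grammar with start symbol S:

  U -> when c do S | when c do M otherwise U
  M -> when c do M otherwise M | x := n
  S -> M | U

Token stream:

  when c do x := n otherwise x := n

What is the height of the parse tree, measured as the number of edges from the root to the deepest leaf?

[S [M when c do [M x := n] otherwise [M x := n]]]

3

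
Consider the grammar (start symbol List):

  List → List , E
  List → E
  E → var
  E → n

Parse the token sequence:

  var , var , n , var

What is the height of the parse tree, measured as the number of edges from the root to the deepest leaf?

5

[List [List [List [List [E var]] , [E var]] , [E n]] , [E var]]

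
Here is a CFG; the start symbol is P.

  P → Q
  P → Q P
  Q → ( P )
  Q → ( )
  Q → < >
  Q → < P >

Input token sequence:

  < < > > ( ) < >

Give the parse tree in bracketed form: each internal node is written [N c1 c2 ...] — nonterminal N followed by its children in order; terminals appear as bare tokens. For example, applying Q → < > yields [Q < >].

[P [Q < [P [Q < >]] >] [P [Q ( )] [P [Q < >]]]]

P
Q P
< P > P
< Q > P
< < > > P
< < > > Q P
< < > > ( ) P
< < > > ( ) Q
< < > > ( ) < >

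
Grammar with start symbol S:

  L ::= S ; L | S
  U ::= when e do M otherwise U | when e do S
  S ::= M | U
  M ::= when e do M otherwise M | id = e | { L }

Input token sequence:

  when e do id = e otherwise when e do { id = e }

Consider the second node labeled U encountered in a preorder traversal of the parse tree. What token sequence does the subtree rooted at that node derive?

when e do { id = e }

[S [U when e do [M id = e] otherwise [U when e do [S [M { [L [S [M id = e]]] }]]]]]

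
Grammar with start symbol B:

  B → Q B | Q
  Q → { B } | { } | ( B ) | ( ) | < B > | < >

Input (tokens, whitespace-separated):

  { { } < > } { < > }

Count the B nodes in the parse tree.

[B [Q { [B [Q { }] [B [Q < >]]] }] [B [Q { [B [Q < >]] }]]]

5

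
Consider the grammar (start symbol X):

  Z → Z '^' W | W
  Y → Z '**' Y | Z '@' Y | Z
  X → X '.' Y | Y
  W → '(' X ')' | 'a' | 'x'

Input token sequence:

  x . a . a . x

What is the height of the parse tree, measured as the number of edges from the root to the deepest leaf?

7

[X [X [X [X [Y [Z [W x]]]] . [Y [Z [W a]]]] . [Y [Z [W a]]]] . [Y [Z [W x]]]]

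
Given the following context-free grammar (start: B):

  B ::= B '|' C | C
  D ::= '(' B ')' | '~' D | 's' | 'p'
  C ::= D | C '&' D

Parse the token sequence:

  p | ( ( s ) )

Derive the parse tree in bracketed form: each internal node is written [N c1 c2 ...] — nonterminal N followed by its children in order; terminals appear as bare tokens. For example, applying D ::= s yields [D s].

[B [B [C [D p]]] | [C [D ( [B [C [D ( [B [C [D s]]] )]]] )]]]

B
B | C
C | C
D | C
p | C
p | D
p | ( B )
p | ( C )
p | ( D )
p | ( ( B ) )
p | ( ( C ) )
p | ( ( D ) )
p | ( ( s ) )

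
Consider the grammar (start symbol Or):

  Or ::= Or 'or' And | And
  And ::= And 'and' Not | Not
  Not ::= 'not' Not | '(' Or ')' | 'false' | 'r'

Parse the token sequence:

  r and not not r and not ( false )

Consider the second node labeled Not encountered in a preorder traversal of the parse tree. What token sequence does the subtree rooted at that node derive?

not not r

[Or [And [And [And [Not r]] and [Not not [Not not [Not r]]]] and [Not not [Not ( [Or [And [Not false]]] )]]]]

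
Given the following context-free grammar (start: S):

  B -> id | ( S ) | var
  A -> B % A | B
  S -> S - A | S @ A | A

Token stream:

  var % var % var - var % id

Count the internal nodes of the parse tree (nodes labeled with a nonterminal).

[S [S [A [B var] % [A [B var] % [A [B var]]]]] - [A [B var] % [A [B id]]]]

12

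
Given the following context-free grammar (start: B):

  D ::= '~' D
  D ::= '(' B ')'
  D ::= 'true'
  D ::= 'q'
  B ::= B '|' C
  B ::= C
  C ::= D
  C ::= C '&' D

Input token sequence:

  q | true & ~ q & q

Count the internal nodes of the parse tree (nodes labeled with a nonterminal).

[B [B [C [D q]]] | [C [C [C [D true]] & [D ~ [D q]]] & [D q]]]

11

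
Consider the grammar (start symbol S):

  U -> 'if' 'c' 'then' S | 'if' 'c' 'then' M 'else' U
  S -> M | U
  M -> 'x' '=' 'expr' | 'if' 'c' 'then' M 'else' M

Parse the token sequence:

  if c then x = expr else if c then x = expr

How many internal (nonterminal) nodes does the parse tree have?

6

[S [U if c then [M x = expr] else [U if c then [S [M x = expr]]]]]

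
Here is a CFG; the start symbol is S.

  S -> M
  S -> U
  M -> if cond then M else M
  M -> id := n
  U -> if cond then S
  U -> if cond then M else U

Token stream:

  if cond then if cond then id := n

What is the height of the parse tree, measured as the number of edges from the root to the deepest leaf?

[S [U if cond then [S [U if cond then [S [M id := n]]]]]]

6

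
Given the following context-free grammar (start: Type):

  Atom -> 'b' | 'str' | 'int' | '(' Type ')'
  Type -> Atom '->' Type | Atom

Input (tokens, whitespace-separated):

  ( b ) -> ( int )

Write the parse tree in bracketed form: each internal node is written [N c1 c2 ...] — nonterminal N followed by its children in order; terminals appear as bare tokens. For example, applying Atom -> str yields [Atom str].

Type
Atom -> Type
( Type ) -> Type
( Atom ) -> Type
( b ) -> Type
( b ) -> Atom
( b ) -> ( Type )
( b ) -> ( Atom )
( b ) -> ( int )

[Type [Atom ( [Type [Atom b]] )] -> [Type [Atom ( [Type [Atom int]] )]]]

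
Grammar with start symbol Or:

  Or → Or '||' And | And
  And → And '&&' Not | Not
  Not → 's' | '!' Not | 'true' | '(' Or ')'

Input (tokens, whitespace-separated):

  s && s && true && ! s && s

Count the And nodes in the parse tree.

5

[Or [And [And [And [And [And [Not s]] && [Not s]] && [Not true]] && [Not ! [Not s]]] && [Not s]]]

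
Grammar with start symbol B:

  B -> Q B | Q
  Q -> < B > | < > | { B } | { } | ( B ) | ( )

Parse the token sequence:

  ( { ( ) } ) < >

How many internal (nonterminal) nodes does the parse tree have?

[B [Q ( [B [Q { [B [Q ( )]] }]] )] [B [Q < >]]]

8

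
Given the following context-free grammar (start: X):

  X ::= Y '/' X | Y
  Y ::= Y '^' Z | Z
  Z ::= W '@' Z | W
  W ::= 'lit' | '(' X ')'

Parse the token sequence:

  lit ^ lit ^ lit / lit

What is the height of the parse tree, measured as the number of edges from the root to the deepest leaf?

6

[X [Y [Y [Y [Z [W lit]]] ^ [Z [W lit]]] ^ [Z [W lit]]] / [X [Y [Z [W lit]]]]]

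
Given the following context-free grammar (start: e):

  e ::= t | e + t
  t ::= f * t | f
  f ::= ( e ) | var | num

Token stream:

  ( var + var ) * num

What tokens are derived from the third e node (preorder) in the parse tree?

[e [t [f ( [e [e [t [f var]]] + [t [f var]]] )] * [t [f num]]]]

var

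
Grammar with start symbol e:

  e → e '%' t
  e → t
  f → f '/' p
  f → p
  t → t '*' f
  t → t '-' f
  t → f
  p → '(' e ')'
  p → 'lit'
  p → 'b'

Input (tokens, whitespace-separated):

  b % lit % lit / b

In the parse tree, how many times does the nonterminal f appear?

4

[e [e [e [t [f [p b]]]] % [t [f [p lit]]]] % [t [f [f [p lit]] / [p b]]]]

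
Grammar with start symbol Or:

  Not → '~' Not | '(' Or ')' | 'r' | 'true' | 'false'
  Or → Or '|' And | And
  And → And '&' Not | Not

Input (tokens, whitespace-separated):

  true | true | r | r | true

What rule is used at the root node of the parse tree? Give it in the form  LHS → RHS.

[Or [Or [Or [Or [Or [And [Not true]]] | [And [Not true]]] | [And [Not r]]] | [And [Not r]]] | [And [Not true]]]

Or → Or '|' And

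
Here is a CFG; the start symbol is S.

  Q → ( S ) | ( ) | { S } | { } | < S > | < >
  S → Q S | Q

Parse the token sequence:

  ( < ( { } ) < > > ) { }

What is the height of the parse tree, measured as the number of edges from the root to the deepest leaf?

8

[S [Q ( [S [Q < [S [Q ( [S [Q { }]] )] [S [Q < >]]] >]] )] [S [Q { }]]]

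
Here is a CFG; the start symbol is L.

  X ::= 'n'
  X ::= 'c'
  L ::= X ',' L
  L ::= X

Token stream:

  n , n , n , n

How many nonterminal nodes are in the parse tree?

8

[L [X n] , [L [X n] , [L [X n] , [L [X n]]]]]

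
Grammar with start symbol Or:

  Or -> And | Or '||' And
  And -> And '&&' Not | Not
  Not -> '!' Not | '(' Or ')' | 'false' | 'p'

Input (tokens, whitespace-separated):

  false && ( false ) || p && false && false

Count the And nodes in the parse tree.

6

[Or [Or [And [And [Not false]] && [Not ( [Or [And [Not false]]] )]]] || [And [And [And [Not p]] && [Not false]] && [Not false]]]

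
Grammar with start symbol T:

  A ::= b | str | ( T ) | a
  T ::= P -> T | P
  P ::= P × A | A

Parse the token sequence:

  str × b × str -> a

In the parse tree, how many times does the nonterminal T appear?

[T [P [P [P [A str]] × [A b]] × [A str]] -> [T [P [A a]]]]

2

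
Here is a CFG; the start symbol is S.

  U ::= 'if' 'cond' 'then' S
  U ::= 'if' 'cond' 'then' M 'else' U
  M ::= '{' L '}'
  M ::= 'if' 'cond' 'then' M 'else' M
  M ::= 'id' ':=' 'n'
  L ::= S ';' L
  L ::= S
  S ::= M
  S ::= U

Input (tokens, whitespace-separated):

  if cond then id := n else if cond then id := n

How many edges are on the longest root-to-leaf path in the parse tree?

[S [U if cond then [M id := n] else [U if cond then [S [M id := n]]]]]

5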